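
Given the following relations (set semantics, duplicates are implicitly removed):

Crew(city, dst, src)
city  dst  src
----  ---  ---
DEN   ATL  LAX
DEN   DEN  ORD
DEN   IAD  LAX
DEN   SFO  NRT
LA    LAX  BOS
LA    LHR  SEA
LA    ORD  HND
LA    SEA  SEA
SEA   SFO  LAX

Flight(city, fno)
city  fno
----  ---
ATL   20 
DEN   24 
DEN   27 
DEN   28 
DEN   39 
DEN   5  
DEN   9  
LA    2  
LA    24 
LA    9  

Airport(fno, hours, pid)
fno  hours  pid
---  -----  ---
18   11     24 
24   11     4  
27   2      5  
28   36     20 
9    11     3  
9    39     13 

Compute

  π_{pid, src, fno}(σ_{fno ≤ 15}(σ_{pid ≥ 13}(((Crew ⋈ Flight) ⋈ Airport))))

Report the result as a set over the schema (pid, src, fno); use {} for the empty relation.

Joining Crew and Flight on city yields {(DEN, ATL, LAX, 24), (DEN, ATL, LAX, 27), (DEN, ATL, LAX, 28), (DEN, ATL, LAX, 39), (DEN, ATL, LAX, 5), (DEN, ATL, LAX, 9), (DEN, DEN, ORD, 24), (DEN, DEN, ORD, 27), (DEN, DEN, ORD, 28), (DEN, DEN, ORD, 39), (DEN, DEN, ORD, 5), (DEN, DEN, ORD, 9), (DEN, IAD, LAX, 24), (DEN, IAD, LAX, 27), (DEN, IAD, LAX, 28), (DEN, IAD, LAX, 39), (DEN, IAD, LAX, 5), (DEN, IAD, LAX, 9), (DEN, SFO, NRT, 24), (DEN, SFO, NRT, 27), (DEN, SFO, NRT, 28), (DEN, SFO, NRT, 39), (DEN, SFO, NRT, 5), (DEN, SFO, NRT, 9), (LA, LAX, BOS, 2), (LA, LAX, BOS, 24), (LA, LAX, BOS, 9), (LA, LHR, SEA, 2), (LA, LHR, SEA, 24), (LA, LHR, SEA, 9), (LA, ORD, HND, 2), (LA, ORD, HND, 24), (LA, ORD, HND, 9), (LA, SEA, SEA, 2), (LA, SEA, SEA, 24), (LA, SEA, SEA, 9)}.
Joining (Crew ⋈ Flight) and Airport on fno yields {(DEN, ATL, LAX, 24, 11, 4), (DEN, ATL, LAX, 27, 2, 5), (DEN, ATL, LAX, 28, 36, 20), (DEN, ATL, LAX, 9, 11, 3), (DEN, ATL, LAX, 9, 39, 13), (DEN, DEN, ORD, 24, 11, 4), (DEN, DEN, ORD, 27, 2, 5), (DEN, DEN, ORD, 28, 36, 20), (DEN, DEN, ORD, 9, 11, 3), (DEN, DEN, ORD, 9, 39, 13), (DEN, IAD, LAX, 24, 11, 4), (DEN, IAD, LAX, 27, 2, 5), (DEN, IAD, LAX, 28, 36, 20), (DEN, IAD, LAX, 9, 11, 3), (DEN, IAD, LAX, 9, 39, 13), (DEN, SFO, NRT, 24, 11, 4), (DEN, SFO, NRT, 27, 2, 5), (DEN, SFO, NRT, 28, 36, 20), (DEN, SFO, NRT, 9, 11, 3), (DEN, SFO, NRT, 9, 39, 13), (LA, LAX, BOS, 24, 11, 4), (LA, LAX, BOS, 9, 11, 3), (LA, LAX, BOS, 9, 39, 13), (LA, LHR, SEA, 24, 11, 4), (LA, LHR, SEA, 9, 11, 3), (LA, LHR, SEA, 9, 39, 13), (LA, ORD, HND, 24, 11, 4), (LA, ORD, HND, 9, 11, 3), (LA, ORD, HND, 9, 39, 13), (LA, SEA, SEA, 24, 11, 4), (LA, SEA, SEA, 9, 11, 3), (LA, SEA, SEA, 9, 39, 13)}.
Selection pid ≥ 13: {(DEN, ATL, LAX, 28, 36, 20), (DEN, ATL, LAX, 9, 39, 13), (DEN, DEN, ORD, 28, 36, 20), (DEN, DEN, ORD, 9, 39, 13), (DEN, IAD, LAX, 28, 36, 20), (DEN, IAD, LAX, 9, 39, 13), (DEN, SFO, NRT, 28, 36, 20), (DEN, SFO, NRT, 9, 39, 13), (LA, LAX, BOS, 9, 39, 13), (LA, LHR, SEA, 9, 39, 13), (LA, ORD, HND, 9, 39, 13), (LA, SEA, SEA, 9, 39, 13)}
Selection fno ≤ 15: {(DEN, ATL, LAX, 9, 39, 13), (DEN, DEN, ORD, 9, 39, 13), (DEN, IAD, LAX, 9, 39, 13), (DEN, SFO, NRT, 9, 39, 13), (LA, LAX, BOS, 9, 39, 13), (LA, LHR, SEA, 9, 39, 13), (LA, ORD, HND, 9, 39, 13), (LA, SEA, SEA, 9, 39, 13)}
Keep only column(s) pid, src, fno (2 duplicate(s) eliminated): {(13, BOS, 9), (13, HND, 9), (13, LAX, 9), (13, NRT, 9), (13, ORD, 9), (13, SEA, 9)}

{(13, BOS, 9), (13, HND, 9), (13, LAX, 9), (13, NRT, 9), (13, ORD, 9), (13, SEA, 9)}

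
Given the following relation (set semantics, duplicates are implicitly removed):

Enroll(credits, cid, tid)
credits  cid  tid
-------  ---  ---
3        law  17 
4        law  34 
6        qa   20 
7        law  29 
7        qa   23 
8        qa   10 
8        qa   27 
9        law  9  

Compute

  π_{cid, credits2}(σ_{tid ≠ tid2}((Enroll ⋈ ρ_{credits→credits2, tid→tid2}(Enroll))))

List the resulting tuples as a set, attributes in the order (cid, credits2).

{(law, 3), (law, 4), (law, 7), (law, 9), (qa, 6), (qa, 7), (qa, 8)}

ρ[credits→credits2, tid→tid2]: schema becomes (credits2, cid, tid2); tuples unchanged.
Joining Enroll and ρ_{credits→credits2, tid→tid2}(Enroll) on cid yields {(3, law, 17, 3, 17), (3, law, 17, 4, 34), (3, law, 17, 7, 29), (3, law, 17, 9, 9), (4, law, 34, 3, 17), (4, law, 34, 4, 34), (4, law, 34, 7, 29), (4, law, 34, 9, 9), (6, qa, 20, 6, 20), (6, qa, 20, 7, 23), (6, qa, 20, 8, 10), (6, qa, 20, 8, 27), (7, law, 29, 3, 17), (7, law, 29, 4, 34), (7, law, 29, 7, 29), (7, law, 29, 9, 9), (7, qa, 23, 6, 20), (7, qa, 23, 7, 23), (7, qa, 23, 8, 10), (7, qa, 23, 8, 27), (8, qa, 10, 6, 20), (8, qa, 10, 7, 23), (8, qa, 10, 8, 10), (8, qa, 10, 8, 27), (8, qa, 27, 6, 20), (8, qa, 27, 7, 23), (8, qa, 27, 8, 10), (8, qa, 27, 8, 27), (9, law, 9, 3, 17), (9, law, 9, 4, 34), (9, law, 9, 7, 29), (9, law, 9, 9, 9)}.
Filtering on tid ≠ tid2 leaves {(3, law, 17, 4, 34), (3, law, 17, 7, 29), (3, law, 17, 9, 9), (4, law, 34, 3, 17), (4, law, 34, 7, 29), (4, law, 34, 9, 9), (6, qa, 20, 7, 23), (6, qa, 20, 8, 10), (6, qa, 20, 8, 27), (7, law, 29, 3, 17), (7, law, 29, 4, 34), (7, law, 29, 9, 9), (7, qa, 23, 6, 20), (7, qa, 23, 8, 10), (7, qa, 23, 8, 27), (8, qa, 10, 6, 20), (8, qa, 10, 7, 23), (8, qa, 10, 8, 27), (8, qa, 27, 6, 20), (8, qa, 27, 7, 23), (8, qa, 27, 8, 10), (9, law, 9, 3, 17), (9, law, 9, 4, 34), (9, law, 9, 7, 29)}.
π_{cid, credits2} gives {(law, 3), (law, 4), (law, 7), (law, 9), (qa, 6), (qa, 7), (qa, 8)} (17 duplicate(s) eliminated).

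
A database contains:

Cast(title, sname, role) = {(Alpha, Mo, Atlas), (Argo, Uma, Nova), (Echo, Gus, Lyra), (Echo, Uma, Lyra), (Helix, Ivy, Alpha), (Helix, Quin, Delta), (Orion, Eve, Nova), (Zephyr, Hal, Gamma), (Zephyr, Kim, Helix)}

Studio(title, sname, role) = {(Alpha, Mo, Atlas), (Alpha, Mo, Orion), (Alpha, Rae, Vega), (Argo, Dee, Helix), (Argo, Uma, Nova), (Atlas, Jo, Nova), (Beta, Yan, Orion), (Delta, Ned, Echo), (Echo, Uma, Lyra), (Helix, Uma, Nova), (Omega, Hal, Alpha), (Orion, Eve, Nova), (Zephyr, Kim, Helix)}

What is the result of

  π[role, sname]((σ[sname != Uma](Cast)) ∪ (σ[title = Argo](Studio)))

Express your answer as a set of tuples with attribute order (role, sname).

Selection sname != Uma: {(Alpha, Mo, Atlas), (Echo, Gus, Lyra), (Helix, Ivy, Alpha), (Helix, Quin, Delta), (Orion, Eve, Nova), (Zephyr, Hal, Gamma), (Zephyr, Kim, Helix)}
Selection title = Argo: {(Argo, Dee, Helix), (Argo, Uma, Nova)}
Taking the union: {(Alpha, Mo, Atlas), (Argo, Dee, Helix), (Argo, Uma, Nova), (Echo, Gus, Lyra), (Helix, Ivy, Alpha), (Helix, Quin, Delta), (Orion, Eve, Nova), (Zephyr, Hal, Gamma), (Zephyr, Kim, Helix)}
π[role, sname]: project onto (role, sname) → {(Alpha, Ivy), (Atlas, Mo), (Delta, Quin), (Gamma, Hal), (Helix, Dee), (Helix, Kim), (Lyra, Gus), (Nova, Eve), (Nova, Uma)}

{(Alpha, Ivy), (Atlas, Mo), (Delta, Quin), (Gamma, Hal), (Helix, Dee), (Helix, Kim), (Lyra, Gus), (Nova, Eve), (Nova, Uma)}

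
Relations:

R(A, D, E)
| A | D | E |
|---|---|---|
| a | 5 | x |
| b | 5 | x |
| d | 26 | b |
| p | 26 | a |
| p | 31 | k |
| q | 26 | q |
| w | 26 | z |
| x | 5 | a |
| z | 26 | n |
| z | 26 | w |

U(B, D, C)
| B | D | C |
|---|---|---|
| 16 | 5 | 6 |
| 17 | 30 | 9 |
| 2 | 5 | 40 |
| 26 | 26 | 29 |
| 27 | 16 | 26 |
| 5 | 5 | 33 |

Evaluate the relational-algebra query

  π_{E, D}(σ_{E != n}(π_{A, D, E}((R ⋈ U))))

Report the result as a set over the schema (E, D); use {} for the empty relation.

{(a, 26), (a, 5), (b, 26), (q, 26), (w, 26), (x, 5), (z, 26)}

R ⋈ U (natural join on D): {(a, 5, x, 16, 6), (a, 5, x, 2, 40), (a, 5, x, 5, 33), (b, 5, x, 16, 6), (b, 5, x, 2, 40), (b, 5, x, 5, 33), (d, 26, b, 26, 29), (p, 26, a, 26, 29), (q, 26, q, 26, 29), (w, 26, z, 26, 29), (x, 5, a, 16, 6), (x, 5, a, 2, 40), (x, 5, a, 5, 33), (z, 26, n, 26, 29), (z, 26, w, 26, 29)}
π[A, D, E]: project onto (A, D, E) (6 duplicate(s) eliminated) → {(a, 5, x), (b, 5, x), (d, 26, b), (p, 26, a), (q, 26, q), (w, 26, z), (x, 5, a), (z, 26, n), (z, 26, w)}
Selection E != n: {(a, 5, x), (b, 5, x), (d, 26, b), (p, 26, a), (q, 26, q), (w, 26, z), (x, 5, a), (z, 26, w)}
π[E, D]: project onto (E, D) (1 duplicate(s) eliminated) → {(a, 26), (a, 5), (b, 26), (q, 26), (w, 26), (x, 5), (z, 26)}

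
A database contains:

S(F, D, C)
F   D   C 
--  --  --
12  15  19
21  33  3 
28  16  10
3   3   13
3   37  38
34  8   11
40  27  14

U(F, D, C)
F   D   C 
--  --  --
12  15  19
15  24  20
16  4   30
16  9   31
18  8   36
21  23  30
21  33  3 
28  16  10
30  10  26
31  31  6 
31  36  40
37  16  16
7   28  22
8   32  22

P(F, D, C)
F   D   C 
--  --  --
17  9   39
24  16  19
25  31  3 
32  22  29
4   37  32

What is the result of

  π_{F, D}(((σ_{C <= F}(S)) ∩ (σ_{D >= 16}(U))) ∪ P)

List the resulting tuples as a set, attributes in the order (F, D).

{(17, 9), (21, 33), (24, 16), (25, 31), (28, 16), (32, 22), (4, 37)}

σ[C <= F]: keep tuples satisfying C <= F → {(21, 33, 3), (28, 16, 10), (34, 8, 11), (40, 27, 14)}
σ[D >= 16]: keep tuples satisfying D >= 16 → {(15, 24, 20), (21, 23, 30), (21, 33, 3), (28, 16, 10), (31, 31, 6), (31, 36, 40), (37, 16, 16), (7, 28, 22), (8, 32, 22)}
Intersection: {(21, 33, 3), (28, 16, 10), (34, 8, 11), (40, 27, 14)} with {(15, 24, 20), (21, 23, 30), (21, 33, 3), (28, 16, 10), (31, 31, 6), (31, 36, 40), (37, 16, 16), (7, 28, 22), (8, 32, 22)} → {(21, 33, 3), (28, 16, 10)}
Union: {(21, 33, 3), (28, 16, 10)} with {(17, 9, 39), (24, 16, 19), (25, 31, 3), (32, 22, 29), (4, 37, 32)} → {(17, 9, 39), (21, 33, 3), (24, 16, 19), (25, 31, 3), (28, 16, 10), (32, 22, 29), (4, 37, 32)}
π[F, D]: project onto (F, D) → {(17, 9), (21, 33), (24, 16), (25, 31), (28, 16), (32, 22), (4, 37)}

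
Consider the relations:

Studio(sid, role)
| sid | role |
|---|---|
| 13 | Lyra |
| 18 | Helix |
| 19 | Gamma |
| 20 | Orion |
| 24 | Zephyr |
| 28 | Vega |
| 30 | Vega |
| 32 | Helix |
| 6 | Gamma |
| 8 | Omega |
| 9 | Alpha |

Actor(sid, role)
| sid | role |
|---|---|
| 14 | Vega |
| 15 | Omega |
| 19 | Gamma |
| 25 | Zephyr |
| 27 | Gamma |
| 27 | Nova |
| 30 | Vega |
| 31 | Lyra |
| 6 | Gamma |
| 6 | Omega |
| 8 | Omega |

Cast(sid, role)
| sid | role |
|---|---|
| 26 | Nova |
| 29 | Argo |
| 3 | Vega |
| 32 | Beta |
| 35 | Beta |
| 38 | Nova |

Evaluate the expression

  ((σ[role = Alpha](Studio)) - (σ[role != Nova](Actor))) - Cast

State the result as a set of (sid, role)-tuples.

σ[role = Alpha]: keep tuples satisfying role = Alpha → {(9, Alpha)}
σ[role != Nova]: keep tuples satisfying role != Nova → {(14, Vega), (15, Omega), (19, Gamma), (25, Zephyr), (27, Gamma), (30, Vega), (31, Lyra), (6, Gamma), (6, Omega), (8, Omega)}
Set difference of the two operands is {(9, Alpha)}.
Set difference of the two operands is {(9, Alpha)}.

{(9, Alpha)}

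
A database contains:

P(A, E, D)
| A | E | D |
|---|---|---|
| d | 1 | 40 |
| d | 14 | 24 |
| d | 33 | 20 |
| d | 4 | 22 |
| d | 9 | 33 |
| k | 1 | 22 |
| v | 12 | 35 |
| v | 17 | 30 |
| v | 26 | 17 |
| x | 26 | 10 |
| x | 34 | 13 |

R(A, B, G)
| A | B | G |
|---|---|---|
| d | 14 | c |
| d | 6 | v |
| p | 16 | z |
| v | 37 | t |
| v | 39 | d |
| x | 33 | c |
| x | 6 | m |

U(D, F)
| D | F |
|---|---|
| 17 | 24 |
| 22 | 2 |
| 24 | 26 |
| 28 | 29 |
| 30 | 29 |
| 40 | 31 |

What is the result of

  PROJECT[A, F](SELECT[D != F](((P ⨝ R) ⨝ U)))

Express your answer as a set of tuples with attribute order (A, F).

{(d, 2), (d, 26), (d, 31), (v, 24), (v, 29)}

Joining P and R on A yields {(d, 1, 40, 14, c), (d, 1, 40, 6, v), (d, 14, 24, 14, c), (d, 14, 24, 6, v), (d, 33, 20, 14, c), (d, 33, 20, 6, v), (d, 4, 22, 14, c), (d, 4, 22, 6, v), (d, 9, 33, 14, c), (d, 9, 33, 6, v), (v, 12, 35, 37, t), (v, 12, 35, 39, d), (v, 17, 30, 37, t), (v, 17, 30, 39, d), (v, 26, 17, 37, t), (v, 26, 17, 39, d), (x, 26, 10, 33, c), (x, 26, 10, 6, m), (x, 34, 13, 33, c), (x, 34, 13, 6, m)}.
Joining (P ⨝ R) and U on D yields {(d, 1, 40, 14, c, 31), (d, 1, 40, 6, v, 31), (d, 14, 24, 14, c, 26), (d, 14, 24, 6, v, 26), (d, 4, 22, 14, c, 2), (d, 4, 22, 6, v, 2), (v, 17, 30, 37, t, 29), (v, 17, 30, 39, d, 29), (v, 26, 17, 37, t, 24), (v, 26, 17, 39, d, 24)}.
Selection D != F: {(d, 1, 40, 14, c, 31), (d, 1, 40, 6, v, 31), (d, 14, 24, 14, c, 26), (d, 14, 24, 6, v, 26), (d, 4, 22, 14, c, 2), (d, 4, 22, 6, v, 2), (v, 17, 30, 37, t, 29), (v, 17, 30, 39, d, 29), (v, 26, 17, 37, t, 24), (v, 26, 17, 39, d, 24)}
Keep only column(s) A, F (5 duplicate(s) eliminated): {(d, 2), (d, 26), (d, 31), (v, 24), (v, 29)}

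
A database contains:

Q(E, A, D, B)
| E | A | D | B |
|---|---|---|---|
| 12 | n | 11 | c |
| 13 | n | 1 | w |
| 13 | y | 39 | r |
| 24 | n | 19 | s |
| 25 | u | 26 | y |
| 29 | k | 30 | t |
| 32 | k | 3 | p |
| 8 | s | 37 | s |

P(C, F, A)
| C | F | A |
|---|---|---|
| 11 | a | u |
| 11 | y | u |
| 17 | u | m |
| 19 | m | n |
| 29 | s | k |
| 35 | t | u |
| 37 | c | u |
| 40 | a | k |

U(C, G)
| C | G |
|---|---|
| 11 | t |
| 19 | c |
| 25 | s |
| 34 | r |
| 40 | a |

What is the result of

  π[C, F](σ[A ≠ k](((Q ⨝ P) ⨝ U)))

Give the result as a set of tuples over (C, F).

Natural join on A: {(12, n, 11, c, 19, m), (13, n, 1, w, 19, m), (24, n, 19, s, 19, m), (25, u, 26, y, 11, a), (25, u, 26, y, 11, y), (25, u, 26, y, 35, t), (25, u, 26, y, 37, c), (29, k, 30, t, 29, s), (29, k, 30, t, 40, a), (32, k, 3, p, 29, s), (32, k, 3, p, 40, a)}
Natural join on C: {(12, n, 11, c, 19, m, c), (13, n, 1, w, 19, m, c), (24, n, 19, s, 19, m, c), (25, u, 26, y, 11, a, t), (25, u, 26, y, 11, y, t), (29, k, 30, t, 40, a, a), (32, k, 3, p, 40, a, a)}
Apply σ_{A ≠ k}; surviving tuples: {(12, n, 11, c, 19, m, c), (13, n, 1, w, 19, m, c), (24, n, 19, s, 19, m, c), (25, u, 26, y, 11, a, t), (25, u, 26, y, 11, y, t)}
Keep only column(s) C, F (2 duplicate(s) eliminated): {(11, a), (11, y), (19, m)}

{(11, a), (11, y), (19, m)}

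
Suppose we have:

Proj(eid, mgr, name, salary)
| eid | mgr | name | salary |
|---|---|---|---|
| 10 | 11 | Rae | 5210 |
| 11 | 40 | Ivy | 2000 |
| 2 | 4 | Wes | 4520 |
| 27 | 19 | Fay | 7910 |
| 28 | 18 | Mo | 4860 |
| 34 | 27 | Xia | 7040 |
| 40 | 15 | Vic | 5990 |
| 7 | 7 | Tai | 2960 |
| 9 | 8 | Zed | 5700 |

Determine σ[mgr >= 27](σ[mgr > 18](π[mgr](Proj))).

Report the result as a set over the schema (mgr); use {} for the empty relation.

{27, 40}

Keep only column(s) mgr: {11, 15, 18, 19, 27, 4, 40, 7, 8}
Selection mgr > 18: {19, 27, 40}
Selection mgr >= 27: {27, 40}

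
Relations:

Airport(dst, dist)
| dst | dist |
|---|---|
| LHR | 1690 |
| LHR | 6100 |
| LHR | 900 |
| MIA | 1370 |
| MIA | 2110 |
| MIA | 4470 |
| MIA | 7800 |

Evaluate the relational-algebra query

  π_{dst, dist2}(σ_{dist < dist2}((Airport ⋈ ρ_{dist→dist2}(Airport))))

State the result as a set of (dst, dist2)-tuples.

{(LHR, 1690), (LHR, 6100), (MIA, 2110), (MIA, 4470), (MIA, 7800)}

ρ[dist→dist2]: schema becomes (dst, dist2); tuples unchanged.
Joining Airport and ρ_{dist→dist2}(Airport) on dst yields {(LHR, 1690, 1690), (LHR, 1690, 6100), (LHR, 1690, 900), (LHR, 6100, 1690), (LHR, 6100, 6100), (LHR, 6100, 900), (LHR, 900, 1690), (LHR, 900, 6100), (LHR, 900, 900), (MIA, 1370, 1370), (MIA, 1370, 2110), (MIA, 1370, 4470), (MIA, 1370, 7800), (MIA, 2110, 1370), (MIA, 2110, 2110), (MIA, 2110, 4470), (MIA, 2110, 7800), (MIA, 4470, 1370), (MIA, 4470, 2110), (MIA, 4470, 4470), (MIA, 4470, 7800), (MIA, 7800, 1370), (MIA, 7800, 2110), (MIA, 7800, 4470), (MIA, 7800, 7800)}.
Selection dist < dist2: {(LHR, 1690, 6100), (LHR, 900, 1690), (LHR, 900, 6100), (MIA, 1370, 2110), (MIA, 1370, 4470), (MIA, 1370, 7800), (MIA, 2110, 4470), (MIA, 2110, 7800), (MIA, 4470, 7800)}
Projecting to dst, dist2 (4 duplicate(s) eliminated): {(LHR, 1690), (LHR, 6100), (MIA, 2110), (MIA, 4470), (MIA, 7800)}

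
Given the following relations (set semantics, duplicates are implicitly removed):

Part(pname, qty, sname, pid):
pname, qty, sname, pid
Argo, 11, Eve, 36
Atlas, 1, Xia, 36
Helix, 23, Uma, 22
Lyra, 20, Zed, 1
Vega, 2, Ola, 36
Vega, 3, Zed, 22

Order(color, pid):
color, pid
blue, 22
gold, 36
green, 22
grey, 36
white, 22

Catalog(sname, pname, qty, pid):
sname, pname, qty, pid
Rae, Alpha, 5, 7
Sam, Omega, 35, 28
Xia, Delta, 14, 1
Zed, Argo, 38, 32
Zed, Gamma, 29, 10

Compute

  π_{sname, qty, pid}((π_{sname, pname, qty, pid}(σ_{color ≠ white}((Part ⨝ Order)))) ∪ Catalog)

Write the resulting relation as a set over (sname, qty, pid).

Natural join on pid: {(Argo, 11, Eve, 36, gold), (Argo, 11, Eve, 36, grey), (Atlas, 1, Xia, 36, gold), (Atlas, 1, Xia, 36, grey), (Helix, 23, Uma, 22, blue), (Helix, 23, Uma, 22, green), (Helix, 23, Uma, 22, white), (Vega, 2, Ola, 36, gold), (Vega, 2, Ola, 36, grey), (Vega, 3, Zed, 22, blue), (Vega, 3, Zed, 22, green), (Vega, 3, Zed, 22, white)}
Apply σ_{color ≠ white}; surviving tuples: {(Argo, 11, Eve, 36, gold), (Argo, 11, Eve, 36, grey), (Atlas, 1, Xia, 36, gold), (Atlas, 1, Xia, 36, grey), (Helix, 23, Uma, 22, blue), (Helix, 23, Uma, 22, green), (Vega, 2, Ola, 36, gold), (Vega, 2, Ola, 36, grey), (Vega, 3, Zed, 22, blue), (Vega, 3, Zed, 22, green)}
π[sname, pname, qty, pid]: project onto (sname, pname, qty, pid) (5 duplicate(s) eliminated) → {(Eve, Argo, 11, 36), (Ola, Vega, 2, 36), (Uma, Helix, 23, 22), (Xia, Atlas, 1, 36), (Zed, Vega, 3, 22)}
Taking the union: {(Eve, Argo, 11, 36), (Ola, Vega, 2, 36), (Rae, Alpha, 5, 7), (Sam, Omega, 35, 28), (Uma, Helix, 23, 22), (Xia, Atlas, 1, 36), (Xia, Delta, 14, 1), (Zed, Argo, 38, 32), (Zed, Gamma, 29, 10), (Zed, Vega, 3, 22)}
π[sname, qty, pid]: project onto (sname, qty, pid) → {(Eve, 11, 36), (Ola, 2, 36), (Rae, 5, 7), (Sam, 35, 28), (Uma, 23, 22), (Xia, 1, 36), (Xia, 14, 1), (Zed, 29, 10), (Zed, 3, 22), (Zed, 38, 32)}

{(Eve, 11, 36), (Ola, 2, 36), (Rae, 5, 7), (Sam, 35, 28), (Uma, 23, 22), (Xia, 1, 36), (Xia, 14, 1), (Zed, 29, 10), (Zed, 3, 22), (Zed, 38, 32)}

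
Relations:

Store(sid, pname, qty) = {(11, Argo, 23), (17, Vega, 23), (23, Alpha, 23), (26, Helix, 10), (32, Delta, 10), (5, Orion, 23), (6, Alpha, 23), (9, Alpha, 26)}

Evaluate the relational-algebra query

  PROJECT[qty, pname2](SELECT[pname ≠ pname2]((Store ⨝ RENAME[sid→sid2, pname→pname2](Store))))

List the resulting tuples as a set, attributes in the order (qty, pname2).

ρ[sid→sid2, pname→pname2]: schema becomes (sid2, pname2, qty); tuples unchanged.
Joining Store and RENAME[sid→sid2, pname→pname2](Store) on qty yields {(11, Argo, 23, 11, Argo), (11, Argo, 23, 17, Vega), (11, Argo, 23, 23, Alpha), (11, Argo, 23, 5, Orion), (11, Argo, 23, 6, Alpha), (17, Vega, 23, 11, Argo), (17, Vega, 23, 17, Vega), (17, Vega, 23, 23, Alpha), (17, Vega, 23, 5, Orion), (17, Vega, 23, 6, Alpha), (23, Alpha, 23, 11, Argo), (23, Alpha, 23, 17, Vega), (23, Alpha, 23, 23, Alpha), (23, Alpha, 23, 5, Orion), (23, Alpha, 23, 6, Alpha), (26, Helix, 10, 26, Helix), (26, Helix, 10, 32, Delta), (32, Delta, 10, 26, Helix), (32, Delta, 10, 32, Delta), (5, Orion, 23, 11, Argo), (5, Orion, 23, 17, Vega), (5, Orion, 23, 23, Alpha), (5, Orion, 23, 5, Orion), (5, Orion, 23, 6, Alpha), (6, Alpha, 23, 11, Argo), (6, Alpha, 23, 17, Vega), (6, Alpha, 23, 23, Alpha), (6, Alpha, 23, 5, Orion), (6, Alpha, 23, 6, Alpha), (9, Alpha, 26, 9, Alpha)}.
Selection pname ≠ pname2: {(11, Argo, 23, 17, Vega), (11, Argo, 23, 23, Alpha), (11, Argo, 23, 5, Orion), (11, Argo, 23, 6, Alpha), (17, Vega, 23, 11, Argo), (17, Vega, 23, 23, Alpha), (17, Vega, 23, 5, Orion), (17, Vega, 23, 6, Alpha), (23, Alpha, 23, 11, Argo), (23, Alpha, 23, 17, Vega), (23, Alpha, 23, 5, Orion), (26, Helix, 10, 32, Delta), (32, Delta, 10, 26, Helix), (5, Orion, 23, 11, Argo), (5, Orion, 23, 17, Vega), (5, Orion, 23, 23, Alpha), (5, Orion, 23, 6, Alpha), (6, Alpha, 23, 11, Argo), (6, Alpha, 23, 17, Vega), (6, Alpha, 23, 5, Orion)}
Projecting to qty, pname2 (14 duplicate(s) eliminated): {(10, Delta), (10, Helix), (23, Alpha), (23, Argo), (23, Orion), (23, Vega)}

{(10, Delta), (10, Helix), (23, Alpha), (23, Argo), (23, Orion), (23, Vega)}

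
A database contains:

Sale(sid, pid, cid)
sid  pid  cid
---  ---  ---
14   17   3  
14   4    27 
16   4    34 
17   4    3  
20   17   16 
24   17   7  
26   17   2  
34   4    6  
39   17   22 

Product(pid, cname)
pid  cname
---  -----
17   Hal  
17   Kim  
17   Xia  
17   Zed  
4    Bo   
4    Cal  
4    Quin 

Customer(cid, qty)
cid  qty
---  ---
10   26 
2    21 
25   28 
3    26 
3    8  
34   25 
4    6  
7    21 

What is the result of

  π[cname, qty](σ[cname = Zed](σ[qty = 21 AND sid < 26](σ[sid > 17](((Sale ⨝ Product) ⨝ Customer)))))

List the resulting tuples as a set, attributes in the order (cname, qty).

{(Zed, 21)}

Joining Sale and Product on pid yields {(14, 17, 3, Hal), (14, 17, 3, Kim), (14, 17, 3, Xia), (14, 17, 3, Zed), (14, 4, 27, Bo), (14, 4, 27, Cal), (14, 4, 27, Quin), (16, 4, 34, Bo), (16, 4, 34, Cal), (16, 4, 34, Quin), (17, 4, 3, Bo), (17, 4, 3, Cal), (17, 4, 3, Quin), (20, 17, 16, Hal), (20, 17, 16, Kim), (20, 17, 16, Xia), (20, 17, 16, Zed), (24, 17, 7, Hal), (24, 17, 7, Kim), (24, 17, 7, Xia), (24, 17, 7, Zed), (26, 17, 2, Hal), (26, 17, 2, Kim), (26, 17, 2, Xia), (26, 17, 2, Zed), (34, 4, 6, Bo), (34, 4, 6, Cal), (34, 4, 6, Quin), (39, 17, 22, Hal), (39, 17, 22, Kim), (39, 17, 22, Xia), (39, 17, 22, Zed)}.
Joining (Sale ⨝ Product) and Customer on cid yields {(14, 17, 3, Hal, 26), (14, 17, 3, Hal, 8), (14, 17, 3, Kim, 26), (14, 17, 3, Kim, 8), (14, 17, 3, Xia, 26), (14, 17, 3, Xia, 8), (14, 17, 3, Zed, 26), (14, 17, 3, Zed, 8), (16, 4, 34, Bo, 25), (16, 4, 34, Cal, 25), (16, 4, 34, Quin, 25), (17, 4, 3, Bo, 26), (17, 4, 3, Bo, 8), (17, 4, 3, Cal, 26), (17, 4, 3, Cal, 8), (17, 4, 3, Quin, 26), (17, 4, 3, Quin, 8), (24, 17, 7, Hal, 21), (24, 17, 7, Kim, 21), (24, 17, 7, Xia, 21), (24, 17, 7, Zed, 21), (26, 17, 2, Hal, 21), (26, 17, 2, Kim, 21), (26, 17, 2, Xia, 21), (26, 17, 2, Zed, 21)}.
Apply σ_{sid > 17}; surviving tuples: {(24, 17, 7, Hal, 21), (24, 17, 7, Kim, 21), (24, 17, 7, Xia, 21), (24, 17, 7, Zed, 21), (26, 17, 2, Hal, 21), (26, 17, 2, Kim, 21), (26, 17, 2, Xia, 21), (26, 17, 2, Zed, 21)}
Apply σ_{qty = 21 AND sid < 26}; surviving tuples: {(24, 17, 7, Hal, 21), (24, 17, 7, Kim, 21), (24, 17, 7, Xia, 21), (24, 17, 7, Zed, 21)}
Apply σ_{cname = Zed}; surviving tuples: {(24, 17, 7, Zed, 21)}
Keep only column(s) cname, qty: {(Zed, 21)}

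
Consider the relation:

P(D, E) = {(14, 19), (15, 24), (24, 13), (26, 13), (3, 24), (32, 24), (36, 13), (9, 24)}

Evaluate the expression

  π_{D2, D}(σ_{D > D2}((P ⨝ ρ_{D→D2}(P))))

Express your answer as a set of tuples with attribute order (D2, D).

ρ[D→D2]: schema becomes (D2, E); tuples unchanged.
Natural join on E: {(14, 19, 14), (15, 24, 15), (15, 24, 3), (15, 24, 32), (15, 24, 9), (24, 13, 24), (24, 13, 26), (24, 13, 36), (26, 13, 24), (26, 13, 26), (26, 13, 36), (3, 24, 15), (3, 24, 3), (3, 24, 32), (3, 24, 9), (32, 24, 15), (32, 24, 3), (32, 24, 32), (32, 24, 9), (36, 13, 24), (36, 13, 26), (36, 13, 36), (9, 24, 15), (9, 24, 3), (9, 24, 32), (9, 24, 9)}
Filtering on D > D2 leaves {(15, 24, 3), (15, 24, 9), (26, 13, 24), (32, 24, 15), (32, 24, 3), (32, 24, 9), (36, 13, 24), (36, 13, 26), (9, 24, 3)}.
π_{D2, D} gives {(15, 32), (24, 26), (24, 36), (26, 36), (3, 15), (3, 32), (3, 9), (9, 15), (9, 32)}.

{(15, 32), (24, 26), (24, 36), (26, 36), (3, 15), (3, 32), (3, 9), (9, 15), (9, 32)}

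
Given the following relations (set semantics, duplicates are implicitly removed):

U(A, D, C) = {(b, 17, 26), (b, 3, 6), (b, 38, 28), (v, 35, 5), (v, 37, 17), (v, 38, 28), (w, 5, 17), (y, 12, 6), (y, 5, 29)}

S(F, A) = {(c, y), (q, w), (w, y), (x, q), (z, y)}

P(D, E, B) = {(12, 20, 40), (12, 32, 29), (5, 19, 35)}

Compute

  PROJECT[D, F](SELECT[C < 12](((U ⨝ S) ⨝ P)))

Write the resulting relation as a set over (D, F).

{(12, c), (12, w), (12, z)}

U ⋈ S (natural join on A): {(w, 5, 17, q), (y, 12, 6, c), (y, 12, 6, w), (y, 12, 6, z), (y, 5, 29, c), (y, 5, 29, w), (y, 5, 29, z)}
(U ⨝ S) ⋈ P (natural join on D): {(w, 5, 17, q, 19, 35), (y, 12, 6, c, 20, 40), (y, 12, 6, c, 32, 29), (y, 12, 6, w, 20, 40), (y, 12, 6, w, 32, 29), (y, 12, 6, z, 20, 40), (y, 12, 6, z, 32, 29), (y, 5, 29, c, 19, 35), (y, 5, 29, w, 19, 35), (y, 5, 29, z, 19, 35)}
σ[C < 12]: keep tuples satisfying C < 12 → {(y, 12, 6, c, 20, 40), (y, 12, 6, c, 32, 29), (y, 12, 6, w, 20, 40), (y, 12, 6, w, 32, 29), (y, 12, 6, z, 20, 40), (y, 12, 6, z, 32, 29)}
Projecting to D, F (3 duplicate(s) eliminated): {(12, c), (12, w), (12, z)}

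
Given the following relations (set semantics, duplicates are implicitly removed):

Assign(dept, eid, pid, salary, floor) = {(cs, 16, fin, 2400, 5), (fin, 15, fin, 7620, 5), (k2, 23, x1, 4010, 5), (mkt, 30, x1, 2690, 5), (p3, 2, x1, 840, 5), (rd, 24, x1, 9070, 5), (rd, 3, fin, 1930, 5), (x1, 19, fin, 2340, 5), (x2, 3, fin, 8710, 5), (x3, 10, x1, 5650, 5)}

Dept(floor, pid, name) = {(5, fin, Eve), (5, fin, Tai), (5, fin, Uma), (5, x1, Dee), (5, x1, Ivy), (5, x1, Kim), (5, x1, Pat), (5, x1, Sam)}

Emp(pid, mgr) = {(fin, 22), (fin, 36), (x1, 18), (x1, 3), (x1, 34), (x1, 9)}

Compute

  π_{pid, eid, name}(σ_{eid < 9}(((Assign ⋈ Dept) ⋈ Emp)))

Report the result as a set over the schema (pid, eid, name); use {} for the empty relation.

{(fin, 3, Eve), (fin, 3, Tai), (fin, 3, Uma), (x1, 2, Dee), (x1, 2, Ivy), (x1, 2, Kim), (x1, 2, Pat), (x1, 2, Sam)}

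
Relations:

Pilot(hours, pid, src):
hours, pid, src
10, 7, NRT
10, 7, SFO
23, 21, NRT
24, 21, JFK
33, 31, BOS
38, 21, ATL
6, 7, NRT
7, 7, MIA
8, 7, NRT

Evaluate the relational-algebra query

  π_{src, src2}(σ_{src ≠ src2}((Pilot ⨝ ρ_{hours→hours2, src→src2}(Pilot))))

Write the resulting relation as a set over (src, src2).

ρ[hours→hours2, src→src2]: schema becomes (hours2, pid, src2); tuples unchanged.
Joining Pilot and ρ_{hours→hours2, src→src2}(Pilot) on pid yields {(10, 7, NRT, 10, NRT), (10, 7, NRT, 10, SFO), (10, 7, NRT, 6, NRT), (10, 7, NRT, 7, MIA), (10, 7, NRT, 8, NRT), (10, 7, SFO, 10, NRT), (10, 7, SFO, 10, SFO), (10, 7, SFO, 6, NRT), (10, 7, SFO, 7, MIA), (10, 7, SFO, 8, NRT), (23, 21, NRT, 23, NRT), (23, 21, NRT, 24, JFK), (23, 21, NRT, 38, ATL), (24, 21, JFK, 23, NRT), (24, 21, JFK, 24, JFK), (24, 21, JFK, 38, ATL), (33, 31, BOS, 33, BOS), (38, 21, ATL, 23, NRT), (38, 21, ATL, 24, JFK), (38, 21, ATL, 38, ATL), (6, 7, NRT, 10, NRT), (6, 7, NRT, 10, SFO), (6, 7, NRT, 6, NRT), (6, 7, NRT, 7, MIA), (6, 7, NRT, 8, NRT), (7, 7, MIA, 10, NRT), (7, 7, MIA, 10, SFO), (7, 7, MIA, 6, NRT), (7, 7, MIA, 7, MIA), (7, 7, MIA, 8, NRT), (8, 7, NRT, 10, NRT), (8, 7, NRT, 10, SFO), (8, 7, NRT, 6, NRT), (8, 7, NRT, 7, MIA), (8, 7, NRT, 8, NRT)}.
Filtering on src ≠ src2 leaves {(10, 7, NRT, 10, SFO), (10, 7, NRT, 7, MIA), (10, 7, SFO, 10, NRT), (10, 7, SFO, 6, NRT), (10, 7, SFO, 7, MIA), (10, 7, SFO, 8, NRT), (23, 21, NRT, 24, JFK), (23, 21, NRT, 38, ATL), (24, 21, JFK, 23, NRT), (24, 21, JFK, 38, ATL), (38, 21, ATL, 23, NRT), (38, 21, ATL, 24, JFK), (6, 7, NRT, 10, SFO), (6, 7, NRT, 7, MIA), (7, 7, MIA, 10, NRT), (7, 7, MIA, 10, SFO), (7, 7, MIA, 6, NRT), (7, 7, MIA, 8, NRT), (8, 7, NRT, 10, SFO), (8, 7, NRT, 7, MIA)}.
Keep only column(s) src, src2 (8 duplicate(s) eliminated): {(ATL, JFK), (ATL, NRT), (JFK, ATL), (JFK, NRT), (MIA, NRT), (MIA, SFO), (NRT, ATL), (NRT, JFK), (NRT, MIA), (NRT, SFO), (SFO, MIA), (SFO, NRT)}

{(ATL, JFK), (ATL, NRT), (JFK, ATL), (JFK, NRT), (MIA, NRT), (MIA, SFO), (NRT, ATL), (NRT, JFK), (NRT, MIA), (NRT, SFO), (SFO, MIA), (SFO, NRT)}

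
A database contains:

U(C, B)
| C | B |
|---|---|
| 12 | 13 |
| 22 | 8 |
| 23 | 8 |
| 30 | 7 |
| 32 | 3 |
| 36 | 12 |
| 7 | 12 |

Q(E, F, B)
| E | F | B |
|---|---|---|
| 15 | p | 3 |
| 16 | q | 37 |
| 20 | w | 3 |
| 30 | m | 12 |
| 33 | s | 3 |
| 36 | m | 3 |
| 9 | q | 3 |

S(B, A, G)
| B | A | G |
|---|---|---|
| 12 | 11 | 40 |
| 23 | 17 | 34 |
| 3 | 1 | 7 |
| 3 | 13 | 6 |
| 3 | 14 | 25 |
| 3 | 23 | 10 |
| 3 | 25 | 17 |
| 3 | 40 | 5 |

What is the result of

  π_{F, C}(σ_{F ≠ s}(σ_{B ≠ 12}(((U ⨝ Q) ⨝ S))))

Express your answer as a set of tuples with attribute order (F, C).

{(m, 32), (p, 32), (q, 32), (w, 32)}

U ⋈ Q (natural join on B): {(32, 3, 15, p), (32, 3, 20, w), (32, 3, 33, s), (32, 3, 36, m), (32, 3, 9, q), (36, 12, 30, m), (7, 12, 30, m)}
(U ⨝ Q) ⋈ S (natural join on B): {(32, 3, 15, p, 1, 7), (32, 3, 15, p, 13, 6), (32, 3, 15, p, 14, 25), (32, 3, 15, p, 23, 10), (32, 3, 15, p, 25, 17), (32, 3, 15, p, 40, 5), (32, 3, 20, w, 1, 7), (32, 3, 20, w, 13, 6), (32, 3, 20, w, 14, 25), (32, 3, 20, w, 23, 10), (32, 3, 20, w, 25, 17), (32, 3, 20, w, 40, 5), (32, 3, 33, s, 1, 7), (32, 3, 33, s, 13, 6), (32, 3, 33, s, 14, 25), (32, 3, 33, s, 23, 10), (32, 3, 33, s, 25, 17), (32, 3, 33, s, 40, 5), (32, 3, 36, m, 1, 7), (32, 3, 36, m, 13, 6), (32, 3, 36, m, 14, 25), (32, 3, 36, m, 23, 10), (32, 3, 36, m, 25, 17), (32, 3, 36, m, 40, 5), (32, 3, 9, q, 1, 7), (32, 3, 9, q, 13, 6), (32, 3, 9, q, 14, 25), (32, 3, 9, q, 23, 10), (32, 3, 9, q, 25, 17), (32, 3, 9, q, 40, 5), (36, 12, 30, m, 11, 40), (7, 12, 30, m, 11, 40)}
Apply σ_{B ≠ 12}; surviving tuples: {(32, 3, 15, p, 1, 7), (32, 3, 15, p, 13, 6), (32, 3, 15, p, 14, 25), (32, 3, 15, p, 23, 10), (32, 3, 15, p, 25, 17), (32, 3, 15, p, 40, 5), (32, 3, 20, w, 1, 7), (32, 3, 20, w, 13, 6), (32, 3, 20, w, 14, 25), (32, 3, 20, w, 23, 10), (32, 3, 20, w, 25, 17), (32, 3, 20, w, 40, 5), (32, 3, 33, s, 1, 7), (32, 3, 33, s, 13, 6), (32, 3, 33, s, 14, 25), (32, 3, 33, s, 23, 10), (32, 3, 33, s, 25, 17), (32, 3, 33, s, 40, 5), (32, 3, 36, m, 1, 7), (32, 3, 36, m, 13, 6), (32, 3, 36, m, 14, 25), (32, 3, 36, m, 23, 10), (32, 3, 36, m, 25, 17), (32, 3, 36, m, 40, 5), (32, 3, 9, q, 1, 7), (32, 3, 9, q, 13, 6), (32, 3, 9, q, 14, 25), (32, 3, 9, q, 23, 10), (32, 3, 9, q, 25, 17), (32, 3, 9, q, 40, 5)}
Apply σ_{F ≠ s}; surviving tuples: {(32, 3, 15, p, 1, 7), (32, 3, 15, p, 13, 6), (32, 3, 15, p, 14, 25), (32, 3, 15, p, 23, 10), (32, 3, 15, p, 25, 17), (32, 3, 15, p, 40, 5), (32, 3, 20, w, 1, 7), (32, 3, 20, w, 13, 6), (32, 3, 20, w, 14, 25), (32, 3, 20, w, 23, 10), (32, 3, 20, w, 25, 17), (32, 3, 20, w, 40, 5), (32, 3, 36, m, 1, 7), (32, 3, 36, m, 13, 6), (32, 3, 36, m, 14, 25), (32, 3, 36, m, 23, 10), (32, 3, 36, m, 25, 17), (32, 3, 36, m, 40, 5), (32, 3, 9, q, 1, 7), (32, 3, 9, q, 13, 6), (32, 3, 9, q, 14, 25), (32, 3, 9, q, 23, 10), (32, 3, 9, q, 25, 17), (32, 3, 9, q, 40, 5)}
π_{F, C} gives {(m, 32), (p, 32), (q, 32), (w, 32)} (20 duplicate(s) eliminated).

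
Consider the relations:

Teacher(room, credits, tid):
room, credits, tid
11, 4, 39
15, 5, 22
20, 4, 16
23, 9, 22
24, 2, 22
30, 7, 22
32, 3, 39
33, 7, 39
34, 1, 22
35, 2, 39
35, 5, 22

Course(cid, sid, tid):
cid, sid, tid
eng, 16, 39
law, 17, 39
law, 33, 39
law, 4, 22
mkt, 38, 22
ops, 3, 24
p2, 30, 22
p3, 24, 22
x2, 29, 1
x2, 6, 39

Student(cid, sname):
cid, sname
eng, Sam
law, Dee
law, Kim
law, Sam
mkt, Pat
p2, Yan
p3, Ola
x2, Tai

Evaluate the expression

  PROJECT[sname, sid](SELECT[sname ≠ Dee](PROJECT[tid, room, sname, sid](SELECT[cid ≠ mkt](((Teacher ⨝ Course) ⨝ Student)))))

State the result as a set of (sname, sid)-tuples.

{(Kim, 17), (Kim, 33), (Kim, 4), (Ola, 24), (Sam, 16), (Sam, 17), (Sam, 33), (Sam, 4), (Tai, 6), (Yan, 30)}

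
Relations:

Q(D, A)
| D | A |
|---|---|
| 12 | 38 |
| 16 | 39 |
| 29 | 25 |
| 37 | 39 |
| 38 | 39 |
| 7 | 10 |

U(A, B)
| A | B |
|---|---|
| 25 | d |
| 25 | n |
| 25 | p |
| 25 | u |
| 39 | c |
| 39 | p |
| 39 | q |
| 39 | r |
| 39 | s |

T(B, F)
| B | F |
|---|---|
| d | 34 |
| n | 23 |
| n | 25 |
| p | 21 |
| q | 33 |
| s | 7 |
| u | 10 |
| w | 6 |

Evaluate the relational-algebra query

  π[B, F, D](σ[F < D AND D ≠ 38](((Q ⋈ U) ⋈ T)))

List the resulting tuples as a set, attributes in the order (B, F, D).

{(n, 23, 29), (n, 25, 29), (p, 21, 29), (p, 21, 37), (q, 33, 37), (s, 7, 16), (s, 7, 37), (u, 10, 29)}

Natural join on A: {(16, 39, c), (16, 39, p), (16, 39, q), (16, 39, r), (16, 39, s), (29, 25, d), (29, 25, n), (29, 25, p), (29, 25, u), (37, 39, c), (37, 39, p), (37, 39, q), (37, 39, r), (37, 39, s), (38, 39, c), (38, 39, p), (38, 39, q), (38, 39, r), (38, 39, s)}
Natural join on B: {(16, 39, p, 21), (16, 39, q, 33), (16, 39, s, 7), (29, 25, d, 34), (29, 25, n, 23), (29, 25, n, 25), (29, 25, p, 21), (29, 25, u, 10), (37, 39, p, 21), (37, 39, q, 33), (37, 39, s, 7), (38, 39, p, 21), (38, 39, q, 33), (38, 39, s, 7)}
Apply σ_{F < D AND D ≠ 38}; surviving tuples: {(16, 39, s, 7), (29, 25, n, 23), (29, 25, n, 25), (29, 25, p, 21), (29, 25, u, 10), (37, 39, p, 21), (37, 39, q, 33), (37, 39, s, 7)}
π_{B, F, D} gives {(n, 23, 29), (n, 25, 29), (p, 21, 29), (p, 21, 37), (q, 33, 37), (s, 7, 16), (s, 7, 37), (u, 10, 29)}.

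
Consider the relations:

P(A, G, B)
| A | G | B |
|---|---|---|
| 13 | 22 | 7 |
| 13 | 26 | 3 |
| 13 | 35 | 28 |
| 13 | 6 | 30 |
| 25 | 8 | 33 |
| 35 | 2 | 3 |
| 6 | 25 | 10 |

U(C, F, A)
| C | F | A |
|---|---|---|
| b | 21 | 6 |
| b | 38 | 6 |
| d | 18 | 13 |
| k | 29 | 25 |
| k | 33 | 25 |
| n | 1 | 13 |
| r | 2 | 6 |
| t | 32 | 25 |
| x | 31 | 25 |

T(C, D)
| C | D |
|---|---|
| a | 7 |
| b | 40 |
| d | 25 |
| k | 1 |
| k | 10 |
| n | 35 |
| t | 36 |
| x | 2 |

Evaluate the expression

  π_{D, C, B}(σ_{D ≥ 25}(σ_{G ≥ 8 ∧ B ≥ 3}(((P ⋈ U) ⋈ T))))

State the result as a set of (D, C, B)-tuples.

{(25, d, 28), (25, d, 3), (25, d, 7), (35, n, 28), (35, n, 3), (35, n, 7), (36, t, 33), (40, b, 10)}

Natural join on A: {(13, 22, 7, d, 18), (13, 22, 7, n, 1), (13, 26, 3, d, 18), (13, 26, 3, n, 1), (13, 35, 28, d, 18), (13, 35, 28, n, 1), (13, 6, 30, d, 18), (13, 6, 30, n, 1), (25, 8, 33, k, 29), (25, 8, 33, k, 33), (25, 8, 33, t, 32), (25, 8, 33, x, 31), (6, 25, 10, b, 21), (6, 25, 10, b, 38), (6, 25, 10, r, 2)}
Natural join on C: {(13, 22, 7, d, 18, 25), (13, 22, 7, n, 1, 35), (13, 26, 3, d, 18, 25), (13, 26, 3, n, 1, 35), (13, 35, 28, d, 18, 25), (13, 35, 28, n, 1, 35), (13, 6, 30, d, 18, 25), (13, 6, 30, n, 1, 35), (25, 8, 33, k, 29, 1), (25, 8, 33, k, 29, 10), (25, 8, 33, k, 33, 1), (25, 8, 33, k, 33, 10), (25, 8, 33, t, 32, 36), (25, 8, 33, x, 31, 2), (6, 25, 10, b, 21, 40), (6, 25, 10, b, 38, 40)}
σ[G ≥ 8 ∧ B ≥ 3]: keep tuples satisfying G ≥ 8 ∧ B ≥ 3 → {(13, 22, 7, d, 18, 25), (13, 22, 7, n, 1, 35), (13, 26, 3, d, 18, 25), (13, 26, 3, n, 1, 35), (13, 35, 28, d, 18, 25), (13, 35, 28, n, 1, 35), (25, 8, 33, k, 29, 1), (25, 8, 33, k, 29, 10), (25, 8, 33, k, 33, 1), (25, 8, 33, k, 33, 10), (25, 8, 33, t, 32, 36), (25, 8, 33, x, 31, 2), (6, 25, 10, b, 21, 40), (6, 25, 10, b, 38, 40)}
σ[D ≥ 25]: keep tuples satisfying D ≥ 25 → {(13, 22, 7, d, 18, 25), (13, 22, 7, n, 1, 35), (13, 26, 3, d, 18, 25), (13, 26, 3, n, 1, 35), (13, 35, 28, d, 18, 25), (13, 35, 28, n, 1, 35), (25, 8, 33, t, 32, 36), (6, 25, 10, b, 21, 40), (6, 25, 10, b, 38, 40)}
Keep only column(s) D, C, B (1 duplicate(s) eliminated): {(25, d, 28), (25, d, 3), (25, d, 7), (35, n, 28), (35, n, 3), (35, n, 7), (36, t, 33), (40, b, 10)}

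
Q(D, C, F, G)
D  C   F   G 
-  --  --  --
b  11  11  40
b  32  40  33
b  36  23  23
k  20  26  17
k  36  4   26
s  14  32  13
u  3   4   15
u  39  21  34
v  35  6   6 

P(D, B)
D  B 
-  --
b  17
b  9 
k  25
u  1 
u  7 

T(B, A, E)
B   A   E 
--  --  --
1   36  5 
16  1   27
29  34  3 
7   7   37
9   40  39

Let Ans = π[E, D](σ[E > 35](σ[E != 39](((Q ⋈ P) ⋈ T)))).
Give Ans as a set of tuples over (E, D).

Joining Q and P on D yields {(b, 11, 11, 40, 17), (b, 11, 11, 40, 9), (b, 32, 40, 33, 17), (b, 32, 40, 33, 9), (b, 36, 23, 23, 17), (b, 36, 23, 23, 9), (k, 20, 26, 17, 25), (k, 36, 4, 26, 25), (u, 3, 4, 15, 1), (u, 3, 4, 15, 7), (u, 39, 21, 34, 1), (u, 39, 21, 34, 7)}.
Joining (Q ⋈ P) and T on B yields {(b, 11, 11, 40, 9, 40, 39), (b, 32, 40, 33, 9, 40, 39), (b, 36, 23, 23, 9, 40, 39), (u, 3, 4, 15, 1, 36, 5), (u, 3, 4, 15, 7, 7, 37), (u, 39, 21, 34, 1, 36, 5), (u, 39, 21, 34, 7, 7, 37)}.
σ[E != 39]: keep tuples satisfying E != 39 → {(u, 3, 4, 15, 1, 36, 5), (u, 3, 4, 15, 7, 7, 37), (u, 39, 21, 34, 1, 36, 5), (u, 39, 21, 34, 7, 7, 37)}
σ[E > 35]: keep tuples satisfying E > 35 → {(u, 3, 4, 15, 7, 7, 37), (u, 39, 21, 34, 7, 7, 37)}
π[E, D]: project onto (E, D) (1 duplicate(s) eliminated) → {(37, u)}

{(37, u)}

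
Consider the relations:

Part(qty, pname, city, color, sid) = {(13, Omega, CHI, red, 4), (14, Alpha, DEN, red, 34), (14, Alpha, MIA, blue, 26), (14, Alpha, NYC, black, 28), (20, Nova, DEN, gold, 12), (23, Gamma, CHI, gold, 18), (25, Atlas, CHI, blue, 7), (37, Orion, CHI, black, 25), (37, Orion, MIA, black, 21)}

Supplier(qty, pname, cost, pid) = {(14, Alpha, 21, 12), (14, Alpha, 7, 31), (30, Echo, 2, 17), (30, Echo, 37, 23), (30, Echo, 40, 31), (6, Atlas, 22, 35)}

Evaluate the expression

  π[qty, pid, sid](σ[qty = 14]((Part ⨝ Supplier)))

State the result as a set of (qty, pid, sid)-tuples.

{(14, 12, 26), (14, 12, 28), (14, 12, 34), (14, 31, 26), (14, 31, 28), (14, 31, 34)}

Natural join on qty, pname: {(14, Alpha, DEN, red, 34, 21, 12), (14, Alpha, DEN, red, 34, 7, 31), (14, Alpha, MIA, blue, 26, 21, 12), (14, Alpha, MIA, blue, 26, 7, 31), (14, Alpha, NYC, black, 28, 21, 12), (14, Alpha, NYC, black, 28, 7, 31)}
Apply σ_{qty = 14}; surviving tuples: {(14, Alpha, DEN, red, 34, 21, 12), (14, Alpha, DEN, red, 34, 7, 31), (14, Alpha, MIA, blue, 26, 21, 12), (14, Alpha, MIA, blue, 26, 7, 31), (14, Alpha, NYC, black, 28, 21, 12), (14, Alpha, NYC, black, 28, 7, 31)}
Projecting to qty, pid, sid: {(14, 12, 26), (14, 12, 28), (14, 12, 34), (14, 31, 26), (14, 31, 28), (14, 31, 34)}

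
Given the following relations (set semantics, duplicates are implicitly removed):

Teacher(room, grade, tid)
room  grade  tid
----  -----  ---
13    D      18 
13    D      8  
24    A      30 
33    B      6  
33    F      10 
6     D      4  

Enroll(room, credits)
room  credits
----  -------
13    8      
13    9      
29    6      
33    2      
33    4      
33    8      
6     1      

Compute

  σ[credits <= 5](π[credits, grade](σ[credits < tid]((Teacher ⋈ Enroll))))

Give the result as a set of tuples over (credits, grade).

{(1, D), (2, B), (2, F), (4, B), (4, F)}

Joining Teacher and Enroll on room yields {(13, D, 18, 8), (13, D, 18, 9), (13, D, 8, 8), (13, D, 8, 9), (33, B, 6, 2), (33, B, 6, 4), (33, B, 6, 8), (33, F, 10, 2), (33, F, 10, 4), (33, F, 10, 8), (6, D, 4, 1)}.
Selection credits < tid: {(13, D, 18, 8), (13, D, 18, 9), (33, B, 6, 2), (33, B, 6, 4), (33, F, 10, 2), (33, F, 10, 4), (33, F, 10, 8), (6, D, 4, 1)}
Projecting to credits, grade: {(1, D), (2, B), (2, F), (4, B), (4, F), (8, D), (8, F), (9, D)}
Selection credits <= 5: {(1, D), (2, B), (2, F), (4, B), (4, F)}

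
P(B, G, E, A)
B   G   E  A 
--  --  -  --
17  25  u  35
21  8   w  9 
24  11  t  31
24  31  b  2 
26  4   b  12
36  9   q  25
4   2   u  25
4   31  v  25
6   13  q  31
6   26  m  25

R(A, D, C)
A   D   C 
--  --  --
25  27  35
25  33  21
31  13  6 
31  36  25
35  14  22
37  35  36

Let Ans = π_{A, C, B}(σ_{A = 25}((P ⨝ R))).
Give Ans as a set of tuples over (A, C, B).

{(25, 21, 36), (25, 21, 4), (25, 21, 6), (25, 35, 36), (25, 35, 4), (25, 35, 6)}

Natural join on A: {(17, 25, u, 35, 14, 22), (24, 11, t, 31, 13, 6), (24, 11, t, 31, 36, 25), (36, 9, q, 25, 27, 35), (36, 9, q, 25, 33, 21), (4, 2, u, 25, 27, 35), (4, 2, u, 25, 33, 21), (4, 31, v, 25, 27, 35), (4, 31, v, 25, 33, 21), (6, 13, q, 31, 13, 6), (6, 13, q, 31, 36, 25), (6, 26, m, 25, 27, 35), (6, 26, m, 25, 33, 21)}
Filtering on A = 25 leaves {(36, 9, q, 25, 27, 35), (36, 9, q, 25, 33, 21), (4, 2, u, 25, 27, 35), (4, 2, u, 25, 33, 21), (4, 31, v, 25, 27, 35), (4, 31, v, 25, 33, 21), (6, 26, m, 25, 27, 35), (6, 26, m, 25, 33, 21)}.
π_{A, C, B} gives {(25, 21, 36), (25, 21, 4), (25, 21, 6), (25, 35, 36), (25, 35, 4), (25, 35, 6)} (2 duplicate(s) eliminated).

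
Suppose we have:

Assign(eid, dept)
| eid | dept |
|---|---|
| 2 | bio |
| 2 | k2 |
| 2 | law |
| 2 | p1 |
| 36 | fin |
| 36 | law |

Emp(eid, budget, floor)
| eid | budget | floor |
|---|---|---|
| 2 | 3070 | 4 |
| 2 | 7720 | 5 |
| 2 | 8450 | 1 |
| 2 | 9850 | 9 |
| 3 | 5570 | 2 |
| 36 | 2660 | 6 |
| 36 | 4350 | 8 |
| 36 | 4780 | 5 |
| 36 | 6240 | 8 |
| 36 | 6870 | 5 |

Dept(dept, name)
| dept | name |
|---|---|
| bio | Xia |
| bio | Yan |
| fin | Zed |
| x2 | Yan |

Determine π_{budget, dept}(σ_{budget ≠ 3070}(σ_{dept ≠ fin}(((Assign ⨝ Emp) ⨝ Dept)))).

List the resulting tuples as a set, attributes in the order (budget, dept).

Assign ⋈ Emp (natural join on eid): {(2, bio, 3070, 4), (2, bio, 7720, 5), (2, bio, 8450, 1), (2, bio, 9850, 9), (2, k2, 3070, 4), (2, k2, 7720, 5), (2, k2, 8450, 1), (2, k2, 9850, 9), (2, law, 3070, 4), (2, law, 7720, 5), (2, law, 8450, 1), (2, law, 9850, 9), (2, p1, 3070, 4), (2, p1, 7720, 5), (2, p1, 8450, 1), (2, p1, 9850, 9), (36, fin, 2660, 6), (36, fin, 4350, 8), (36, fin, 4780, 5), (36, fin, 6240, 8), (36, fin, 6870, 5), (36, law, 2660, 6), (36, law, 4350, 8), (36, law, 4780, 5), (36, law, 6240, 8), (36, law, 6870, 5)}
(Assign ⨝ Emp) ⋈ Dept (natural join on dept): {(2, bio, 3070, 4, Xia), (2, bio, 3070, 4, Yan), (2, bio, 7720, 5, Xia), (2, bio, 7720, 5, Yan), (2, bio, 8450, 1, Xia), (2, bio, 8450, 1, Yan), (2, bio, 9850, 9, Xia), (2, bio, 9850, 9, Yan), (36, fin, 2660, 6, Zed), (36, fin, 4350, 8, Zed), (36, fin, 4780, 5, Zed), (36, fin, 6240, 8, Zed), (36, fin, 6870, 5, Zed)}
Filtering on dept ≠ fin leaves {(2, bio, 3070, 4, Xia), (2, bio, 3070, 4, Yan), (2, bio, 7720, 5, Xia), (2, bio, 7720, 5, Yan), (2, bio, 8450, 1, Xia), (2, bio, 8450, 1, Yan), (2, bio, 9850, 9, Xia), (2, bio, 9850, 9, Yan)}.
Filtering on budget ≠ 3070 leaves {(2, bio, 7720, 5, Xia), (2, bio, 7720, 5, Yan), (2, bio, 8450, 1, Xia), (2, bio, 8450, 1, Yan), (2, bio, 9850, 9, Xia), (2, bio, 9850, 9, Yan)}.
Keep only column(s) budget, dept (3 duplicate(s) eliminated): {(7720, bio), (8450, bio), (9850, bio)}

{(7720, bio), (8450, bio), (9850, bio)}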